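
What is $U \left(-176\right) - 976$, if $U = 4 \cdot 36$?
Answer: $-26320$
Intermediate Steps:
$U = 144$
$U \left(-176\right) - 976 = 144 \left(-176\right) - 976 = -25344 - 976 = -26320$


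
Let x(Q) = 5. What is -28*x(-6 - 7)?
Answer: -140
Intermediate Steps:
-28*x(-6 - 7) = -28*5 = -140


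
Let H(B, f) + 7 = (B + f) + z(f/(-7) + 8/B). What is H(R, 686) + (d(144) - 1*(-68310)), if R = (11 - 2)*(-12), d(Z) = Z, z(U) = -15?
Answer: 69010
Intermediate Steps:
R = -108 (R = 9*(-12) = -108)
H(B, f) = -22 + B + f (H(B, f) = -7 + ((B + f) - 15) = -7 + (-15 + B + f) = -22 + B + f)
H(R, 686) + (d(144) - 1*(-68310)) = (-22 - 108 + 686) + (144 - 1*(-68310)) = 556 + (144 + 68310) = 556 + 68454 = 69010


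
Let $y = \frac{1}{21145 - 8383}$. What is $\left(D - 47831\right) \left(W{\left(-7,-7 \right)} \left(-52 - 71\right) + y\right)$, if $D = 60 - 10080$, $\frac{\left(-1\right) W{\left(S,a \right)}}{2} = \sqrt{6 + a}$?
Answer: $- \frac{57851}{12762} - 14231346 i \approx -4.5331 - 1.4231 \cdot 10^{7} i$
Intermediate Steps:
$W{\left(S,a \right)} = - 2 \sqrt{6 + a}$
$D = -10020$ ($D = 60 - 10080 = -10020$)
$y = \frac{1}{12762} \approx 7.8358 \cdot 10^{-5}$
$\left(D - 47831\right) \left(W{\left(-7,-7 \right)} \left(-52 - 71\right) + y\right) = \left(-10020 - 47831\right) \left(- 2 \sqrt{6 - 7} \left(-52 - 71\right) + \frac{1}{12762}\right) = - 57851 \left(- 2 \sqrt{-1} \left(-123\right) + \frac{1}{12762}\right) = - 57851 \left(- 2 i \left(-123\right) + \frac{1}{12762}\right) = - 57851 \left(246 i + \frac{1}{12762}\right) = - 57851 \left(\frac{1}{12762} + 246 i\right) = - \frac{57851}{12762} - 14231346 i$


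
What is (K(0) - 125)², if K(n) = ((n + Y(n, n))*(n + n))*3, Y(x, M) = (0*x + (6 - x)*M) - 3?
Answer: 15625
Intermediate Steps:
Y(x, M) = -3 + M*(6 - x) (Y(x, M) = (0 + M*(6 - x)) - 3 = M*(6 - x) - 3 = -3 + M*(6 - x))
K(n) = 6*n*(-3 - n² + 7*n) (K(n) = ((n + (-3 + 6*n - n*n))*(n + n))*3 = ((n + (-3 + 6*n - n²))*(2*n))*3 = ((n + (-3 - n² + 6*n))*(2*n))*3 = ((-3 - n² + 7*n)*(2*n))*3 = (2*n*(-3 - n² + 7*n))*3 = 6*n*(-3 - n² + 7*n))
(K(0) - 125)² = (6*0*(-3 - 1*0² + 7*0) - 125)² = (6*0*(-3 - 1*0 + 0) - 125)² = (6*0*(-3 + 0 + 0) - 125)² = (6*0*(-3) - 125)² = (0 - 125)² = (-125)² = 15625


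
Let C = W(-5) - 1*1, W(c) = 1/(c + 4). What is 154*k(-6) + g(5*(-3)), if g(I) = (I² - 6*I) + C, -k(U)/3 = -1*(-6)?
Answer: -2459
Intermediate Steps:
W(c) = 1/(4 + c)
k(U) = -18 (k(U) = -(-3)*(-6) = -3*6 = -18)
C = -2 (C = 1/(4 - 5) - 1*1 = 1/(-1) - 1 = -1 - 1 = -2)
g(I) = -2 + I² - 6*I (g(I) = (I² - 6*I) - 2 = -2 + I² - 6*I)
154*k(-6) + g(5*(-3)) = 154*(-18) + (-2 + (5*(-3))² - 30*(-3)) = -2772 + (-2 + (-15)² - 6*(-15)) = -2772 + (-2 + 225 + 90) = -2772 + 313 = -2459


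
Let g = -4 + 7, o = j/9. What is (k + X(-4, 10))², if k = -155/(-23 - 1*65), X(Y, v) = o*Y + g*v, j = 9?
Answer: 5968249/7744 ≈ 770.69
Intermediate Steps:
o = 1 (o = 9/9 = 9*(⅑) = 1)
g = 3
X(Y, v) = Y + 3*v (X(Y, v) = 1*Y + 3*v = Y + 3*v)
k = 155/88 (k = -155/(-23 - 65) = -155/(-88) = -155*(-1/88) = 155/88 ≈ 1.7614)
(k + X(-4, 10))² = (155/88 + (-4 + 3*10))² = (155/88 + (-4 + 30))² = (155/88 + 26)² = (2443/88)² = 5968249/7744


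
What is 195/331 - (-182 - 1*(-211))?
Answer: -9404/331 ≈ -28.411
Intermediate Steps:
195/331 - (-182 - 1*(-211)) = 195*(1/331) - (-182 + 211) = 195/331 - 1*29 = 195/331 - 29 = -9404/331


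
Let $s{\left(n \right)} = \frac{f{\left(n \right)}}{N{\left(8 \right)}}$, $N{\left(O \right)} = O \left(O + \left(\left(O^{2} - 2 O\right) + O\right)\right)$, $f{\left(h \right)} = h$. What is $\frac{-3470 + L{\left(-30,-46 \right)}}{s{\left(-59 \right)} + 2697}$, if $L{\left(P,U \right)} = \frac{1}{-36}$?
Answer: $- \frac{15989888}{12427245} \approx -1.2867$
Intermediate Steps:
$N{\left(O \right)} = O^{3}$ ($N{\left(O \right)} = O \left(O + \left(O^{2} - O\right)\right) = O O^{2} = O^{3}$)
$L{\left(P,U \right)} = - \frac{1}{36}$
$s{\left(n \right)} = \frac{n}{512}$ ($s{\left(n \right)} = \frac{n}{8^{3}} = \frac{n}{512}$)
$\frac{-3470 + L{\left(-30,-46 \right)}}{s{\left(-59 \right)} + 2697} = \frac{-3470 - \frac{1}{36}}{\frac{1}{512} \left(-59\right) + 2697} = - \frac{124921}{36 \left(- \frac{59}{512} + 2697\right)} = - \frac{124921}{36 \cdot \frac{1380805}{512}} = \left(- \frac{124921}{36}\right) \frac{512}{1380805} = - \frac{15989888}{12427245}$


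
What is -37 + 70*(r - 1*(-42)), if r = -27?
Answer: 1013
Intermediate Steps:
-37 + 70*(r - 1*(-42)) = -37 + 70*(-27 - 1*(-42)) = -37 + 70*(-27 + 42) = -37 + 70*15 = -37 + 1050 = 1013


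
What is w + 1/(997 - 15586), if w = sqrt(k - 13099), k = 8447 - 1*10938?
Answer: -1/14589 + I*sqrt(15590) ≈ -6.8545e-5 + 124.86*I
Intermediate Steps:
k = -2491 (k = 8447 - 10938 = -2491)
w = I*sqrt(15590) (w = sqrt(-2491 - 13099) = sqrt(-15590) = I*sqrt(15590) ≈ 124.86*I)
w + 1/(997 - 15586) = I*sqrt(15590) + 1/(997 - 15586) = I*sqrt(15590) + 1/(-14589) = I*sqrt(15590) - 1/14589 = -1/14589 + I*sqrt(15590)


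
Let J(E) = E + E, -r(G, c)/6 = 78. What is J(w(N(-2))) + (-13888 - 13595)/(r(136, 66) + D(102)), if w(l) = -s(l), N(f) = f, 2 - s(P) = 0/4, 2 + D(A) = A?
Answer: 26011/368 ≈ 70.682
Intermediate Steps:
D(A) = -2 + A
s(P) = 2 (s(P) = 2 - 0/4 = 2 - 1*0 = 2 + 0 = 2)
r(G, c) = -468 (r(G, c) = -6*78 = -468)
w(l) = -2 (w(l) = -1*2 = -2)
J(E) = 2*E
J(w(N(-2))) + (-13888 - 13595)/(r(136, 66) + D(102)) = 2*(-2) + (-13888 - 13595)/(-468 + (-2 + 102)) = -4 - 27483/(-468 + 100) = -4 - 27483/(-368) = -4 - 27483*(-1/368) = -4 + 27483/368 = 26011/368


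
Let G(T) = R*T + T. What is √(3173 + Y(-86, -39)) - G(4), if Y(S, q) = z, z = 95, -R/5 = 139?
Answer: 2776 + 2*√817 ≈ 2833.2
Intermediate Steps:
R = -695 (R = -5*139 = -695)
G(T) = -694*T (G(T) = -695*T + T = -694*T)
Y(S, q) = 95
√(3173 + Y(-86, -39)) - G(4) = √(3173 + 95) - (-694)*4 = √3268 - 1*(-2776) = 2*√817 + 2776 = 2776 + 2*√817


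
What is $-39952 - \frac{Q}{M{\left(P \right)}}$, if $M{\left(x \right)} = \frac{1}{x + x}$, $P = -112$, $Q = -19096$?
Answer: $-4317456$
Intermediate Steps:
$M{\left(x \right)} = \frac{1}{2 x}$
$-39952 - \frac{Q}{M{\left(P \right)}} = -39952 - - \frac{19096}{\frac{1}{2} \frac{1}{-112}} = -39952 - - \frac{19096}{\frac{1}{2} \left(- \frac{1}{112}\right)} = -39952 - - \frac{19096}{- \frac{1}{224}} = -39952 - \left(-19096\right) \left(-224\right) = -39952 - 4277504 = -4317456$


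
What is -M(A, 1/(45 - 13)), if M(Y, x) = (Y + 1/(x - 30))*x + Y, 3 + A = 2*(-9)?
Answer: 664619/30688 ≈ 21.657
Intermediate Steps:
A = -21 (A = -3 + 2*(-9) = -3 - 18 = -21)
M(Y, x) = Y + x*(Y + 1/(-30 + x)) (M(Y, x) = (Y + 1/(-30 + x))*x + Y = x*(Y + 1/(-30 + x)) + Y = Y + x*(Y + 1/(-30 + x)))
-M(A, 1/(45 - 13)) = -(1/(45 - 13) - 30*(-21) - 21/(45 - 13)² - 29*(-21)/(45 - 13))/(-30 + 1/(45 - 13)) = -(1/32 + 630 - 21*(1/32)² - 29*(-21)/32)/(-30 + 1/32) = -(1/32 + 630 - 21*(1/32)² - 29*(-21)*1/32)/(-30 + 1/32) = -(1/32 + 630 - 21*1/1024 + 609/32)/(-959/32) = -(-32)*(1/32 + 630 - 21/1024 + 609/32)/959 = -(-32)*664619/(959*1024) = -1*(-664619/30688) = 664619/30688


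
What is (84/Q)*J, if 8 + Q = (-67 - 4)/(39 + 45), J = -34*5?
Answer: 1199520/743 ≈ 1614.4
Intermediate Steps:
J = -170
Q = -743/84 (Q = -8 + (-67 - 4)/(39 + 45) = -8 - 71/84 = -743/84 ≈ -8.8452)
(84/Q)*J = (84/(-743/84))*(-170) = (84*(-84/743))*(-170) = -7056/743*(-170) = 1199520/743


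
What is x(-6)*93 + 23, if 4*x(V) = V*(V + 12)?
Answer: -814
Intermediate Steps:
x(V) = V*(12 + V)/4 (x(V) = (V*(V + 12))/4 = (V*(12 + V))/4 = V*(12 + V)/4)
x(-6)*93 + 23 = ((¼)*(-6)*(12 - 6))*93 + 23 = ((¼)*(-6)*6)*93 + 23 = -9*93 + 23 = -837 + 23 = -814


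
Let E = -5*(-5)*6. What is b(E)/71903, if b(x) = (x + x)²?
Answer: 90000/71903 ≈ 1.2517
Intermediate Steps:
E = 150 (E = 25*6 = 150)
b(x) = 4*x² (b(x) = (2*x)² = 4*x²)
b(E)/71903 = (4*150²)/71903 = (4*22500)*(1/71903) = 90000*(1/71903) = 90000/71903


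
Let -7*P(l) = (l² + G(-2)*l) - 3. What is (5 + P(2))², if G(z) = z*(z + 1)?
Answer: 900/49 ≈ 18.367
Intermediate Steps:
G(z) = z*(1 + z)
P(l) = 3/7 - 2*l/7 - l²/7 (P(l) = -((l² + (-2*(1 - 2))*l) - 3)/7 = -((l² + (-2*(-1))*l) - 3)/7 = -((l² + 2*l) - 3)/7 = -(-3 + l² + 2*l)/7 = 3/7 - 2*l/7 - l²/7)
(5 + P(2))² = (5 + (3/7 - 2/7*2 - ⅐*2²))² = (5 + (3/7 - 4/7 - ⅐*4))² = (5 + (3/7 - 4/7 - 4/7))² = (5 - 5/7)² = (30/7)² = 900/49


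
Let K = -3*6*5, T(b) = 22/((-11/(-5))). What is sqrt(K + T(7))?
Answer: 4*I*sqrt(5) ≈ 8.9443*I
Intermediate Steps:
T(b) = 10 (T(b) = 22/((-11*(-1/5))) = 22/(11/5) = 22*(5/11) = 10)
K = -90 (K = -18*5 = -90)
sqrt(K + T(7)) = sqrt(-90 + 10) = sqrt(-80) = 4*I*sqrt(5)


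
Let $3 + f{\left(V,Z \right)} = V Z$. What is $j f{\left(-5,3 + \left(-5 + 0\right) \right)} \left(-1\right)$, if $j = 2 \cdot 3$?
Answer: $-42$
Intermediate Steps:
$f{\left(V,Z \right)} = -3 + V Z$
$j = 6$
$j f{\left(-5,3 + \left(-5 + 0\right) \right)} \left(-1\right) = 6 \left(-3 - 5 \left(3 + \left(-5 + 0\right)\right)\right) \left(-1\right) = 6 \left(-3 - 5 \left(3 - 5\right)\right) \left(-1\right) = 6 \left(-3 - -10\right) \left(-1\right) = 6 \left(-3 + 10\right) \left(-1\right) = 6 \cdot 7 \left(-1\right) = 42 \left(-1\right) = -42$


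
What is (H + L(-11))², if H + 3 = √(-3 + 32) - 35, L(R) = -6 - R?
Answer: (33 - √29)² ≈ 762.58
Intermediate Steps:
H = -38 + √29 (H = -3 + (√(-3 + 32) - 35) = -3 + (√29 - 35) = -3 + (-35 + √29) = -38 + √29 ≈ -32.615)
(H + L(-11))² = ((-38 + √29) + (-6 - 1*(-11)))² = ((-38 + √29) + (-6 + 11))² = ((-38 + √29) + 5)² = (-33 + √29)²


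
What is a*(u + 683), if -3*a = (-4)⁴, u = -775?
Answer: 23552/3 ≈ 7850.7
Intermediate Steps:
a = -256/3 (a = -⅓*(-4)⁴ = -⅓*256 = -256/3 ≈ -85.333)
a*(u + 683) = -256*(-775 + 683)/3 = -256/3*(-92) = 23552/3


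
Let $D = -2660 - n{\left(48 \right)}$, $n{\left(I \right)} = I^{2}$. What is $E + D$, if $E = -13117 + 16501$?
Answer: $-1580$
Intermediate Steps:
$E = 3384$
$D = -4964$ ($D = -2660 - 48^{2} = -2660 - 2304 = -4964$)
$E + D = 3384 - 4964 = -1580$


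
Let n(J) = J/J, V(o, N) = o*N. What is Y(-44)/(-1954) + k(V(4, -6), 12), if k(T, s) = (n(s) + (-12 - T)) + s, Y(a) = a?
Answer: 24447/977 ≈ 25.023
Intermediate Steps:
V(o, N) = N*o
n(J) = 1
k(T, s) = -11 + s - T (k(T, s) = (1 + (-12 - T)) + s = (-11 - T) + s = -11 + s - T)
Y(-44)/(-1954) + k(V(4, -6), 12) = -44/(-1954) + (-11 + 12 - (-6)*4) = -44*(-1/1954) + (-11 + 12 - 1*(-24)) = 22/977 + (-11 + 12 + 24) = 22/977 + 25 = 24447/977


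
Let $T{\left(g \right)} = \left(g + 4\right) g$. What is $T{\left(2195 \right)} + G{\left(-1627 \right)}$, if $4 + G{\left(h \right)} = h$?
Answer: $4825174$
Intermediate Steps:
$G{\left(h \right)} = -4 + h$
$T{\left(g \right)} = g \left(4 + g\right)$ ($T{\left(g \right)} = \left(4 + g\right) g = g \left(4 + g\right)$)
$T{\left(2195 \right)} + G{\left(-1627 \right)} = 2195 \left(4 + 2195\right) - 1631 = 2195 \cdot 2199 - 1631 = 4826805 - 1631 = 4825174$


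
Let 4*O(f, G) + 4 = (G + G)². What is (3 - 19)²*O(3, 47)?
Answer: 565248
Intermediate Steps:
O(f, G) = -1 + G² (O(f, G) = -1 + (G + G)²/4 = -1 + (2*G)²/4 = -1 + (4*G²)/4 = -1 + G²)
(3 - 19)²*O(3, 47) = (3 - 19)²*(-1 + 47²) = (-16)²*(-1 + 2209) = 256*2208 = 565248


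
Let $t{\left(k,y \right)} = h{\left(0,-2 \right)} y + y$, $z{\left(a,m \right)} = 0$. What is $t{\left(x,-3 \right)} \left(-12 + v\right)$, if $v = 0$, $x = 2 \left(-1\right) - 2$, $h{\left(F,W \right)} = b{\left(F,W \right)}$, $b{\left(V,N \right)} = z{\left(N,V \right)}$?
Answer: $36$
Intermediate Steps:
$b{\left(V,N \right)} = 0$
$h{\left(F,W \right)} = 0$
$x = -4$ ($x = -2 - 2 = -4$)
$t{\left(k,y \right)} = y$ ($t{\left(k,y \right)} = 0 y + y = 0 + y = y$)
$t{\left(x,-3 \right)} \left(-12 + v\right) = - 3 \left(-12 + 0\right) = \left(-3\right) \left(-12\right) = 36$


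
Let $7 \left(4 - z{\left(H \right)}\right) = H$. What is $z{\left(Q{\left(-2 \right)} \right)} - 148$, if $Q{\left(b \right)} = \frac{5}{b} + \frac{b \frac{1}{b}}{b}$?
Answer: $- \frac{1005}{7} \approx -143.57$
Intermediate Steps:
$Q{\left(b \right)} = \frac{6}{b}$ ($Q{\left(b \right)} = \frac{5}{b} + 1 \frac{1}{b} = \frac{5}{b} + \frac{1}{b} = \frac{6}{b}$)
$z{\left(H \right)} = 4 - \frac{H}{7}$
$z{\left(Q{\left(-2 \right)} \right)} - 148 = \left(4 - \frac{6 \frac{1}{-2}}{7}\right) - 148 = \left(4 - \frac{6 \left(- \frac{1}{2}\right)}{7}\right) - 148 = \left(4 - - \frac{3}{7}\right) - 148 = \left(4 + \frac{3}{7}\right) - 148 = \frac{31}{7} - 148 = - \frac{1005}{7}$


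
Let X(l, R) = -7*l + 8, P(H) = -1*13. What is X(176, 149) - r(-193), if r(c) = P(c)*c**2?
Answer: 483013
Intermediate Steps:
P(H) = -13
r(c) = -13*c**2
X(l, R) = 8 - 7*l
X(176, 149) - r(-193) = (8 - 7*176) - (-13)*(-193)**2 = (8 - 1232) - (-13)*37249 = -1224 - 1*(-484237) = -1224 + 484237 = 483013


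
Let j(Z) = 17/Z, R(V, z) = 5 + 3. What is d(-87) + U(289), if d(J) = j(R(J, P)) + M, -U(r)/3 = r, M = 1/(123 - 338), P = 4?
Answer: -1487593/1720 ≈ -864.88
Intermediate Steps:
R(V, z) = 8
M = -1/215 (M = 1/(-215) = -1/215 ≈ -0.0046512)
U(r) = -3*r
d(J) = 3647/1720 (d(J) = 17/8 - 1/215 = 3647/1720)
d(-87) + U(289) = 3647/1720 - 3*289 = 3647/1720 - 867 = -1487593/1720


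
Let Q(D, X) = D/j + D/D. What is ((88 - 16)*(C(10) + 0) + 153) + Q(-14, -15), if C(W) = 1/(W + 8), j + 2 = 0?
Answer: 165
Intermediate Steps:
j = -2 (j = -2 + 0 = -2)
C(W) = 1/(8 + W)
Q(D, X) = 1 - D/2 (Q(D, X) = D/(-2) + D/D = D*(-½) + 1 = -D/2 + 1 = 1 - D/2)
((88 - 16)*(C(10) + 0) + 153) + Q(-14, -15) = ((88 - 16)*(1/(8 + 10) + 0) + 153) + (1 - ½*(-14)) = (72*(1/18 + 0) + 153) + (1 + 7) = (72*(1/18 + 0) + 153) + 8 = (72*(1/18) + 153) + 8 = (4 + 153) + 8 = 157 + 8 = 165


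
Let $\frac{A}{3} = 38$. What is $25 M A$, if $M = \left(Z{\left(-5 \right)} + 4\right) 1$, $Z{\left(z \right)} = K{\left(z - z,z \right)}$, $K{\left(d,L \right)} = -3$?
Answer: $2850$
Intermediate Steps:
$Z{\left(z \right)} = -3$
$A = 114$ ($A = 3 \cdot 38 = 114$)
$M = 1$ ($M = \left(-3 + 4\right) 1 = 1 \cdot 1 = 1$)
$25 M A = 25 \cdot 1 \cdot 114 = 25 \cdot 114 = 2850$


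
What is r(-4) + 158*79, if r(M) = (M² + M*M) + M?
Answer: 12510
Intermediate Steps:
r(M) = M + 2*M² (r(M) = (M² + M²) + M = 2*M² + M = M + 2*M²)
r(-4) + 158*79 = -4*(1 + 2*(-4)) + 158*79 = -4*(1 - 8) + 12482 = -4*(-7) + 12482 = 28 + 12482 = 12510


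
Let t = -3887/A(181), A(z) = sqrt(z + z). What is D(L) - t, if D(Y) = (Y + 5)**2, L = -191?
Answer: 34596 + 3887*sqrt(362)/362 ≈ 34800.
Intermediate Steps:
D(Y) = (5 + Y)**2
A(z) = sqrt(2)*sqrt(z) (A(z) = sqrt(2*z) = sqrt(2)*sqrt(z))
t = -3887*sqrt(362)/362 ≈ -204.30
D(L) - t = (5 - 191)**2 - (-3887)*sqrt(362)/362 = (-186)**2 + 3887*sqrt(362)/362 = 34596 + 3887*sqrt(362)/362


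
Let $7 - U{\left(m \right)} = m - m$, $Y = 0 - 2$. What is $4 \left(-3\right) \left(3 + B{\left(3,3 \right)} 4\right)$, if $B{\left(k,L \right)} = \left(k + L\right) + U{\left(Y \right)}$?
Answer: $-660$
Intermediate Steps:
$Y = -2$
$U{\left(m \right)} = 7$ ($U{\left(m \right)} = 7 - \left(m - m\right) = 7 - 0 = 7 + 0 = 7$)
$B{\left(k,L \right)} = 7 + L + k$ ($B{\left(k,L \right)} = \left(k + L\right) + 7 = \left(L + k\right) + 7 = 7 + L + k$)
$4 \left(-3\right) \left(3 + B{\left(3,3 \right)} 4\right) = 4 \left(-3\right) \left(3 + \left(7 + 3 + 3\right) 4\right) = - 12 \left(3 + 13 \cdot 4\right) = - 12 \left(3 + 52\right) = \left(-12\right) 55 = -660$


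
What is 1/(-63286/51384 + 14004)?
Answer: 25692/359759125 ≈ 7.1414e-5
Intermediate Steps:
1/(-63286/51384 + 14004) = 1/(-63286*1/51384 + 14004) = 1/(-31643/25692 + 14004) = 1/(359759125/25692) = 25692/359759125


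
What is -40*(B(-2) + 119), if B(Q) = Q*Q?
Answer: -4920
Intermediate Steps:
B(Q) = Q²
-40*(B(-2) + 119) = -40*((-2)² + 119) = -40*(4 + 119) = -40*123 = -4920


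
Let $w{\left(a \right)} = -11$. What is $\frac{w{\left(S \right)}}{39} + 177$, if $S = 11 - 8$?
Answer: $\frac{6892}{39} \approx 176.72$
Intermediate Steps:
$S = 3$ ($S = 11 - 8 = 3$)
$\frac{w{\left(S \right)}}{39} + 177 = - \frac{11}{39} + 177 = \frac{6892}{39}$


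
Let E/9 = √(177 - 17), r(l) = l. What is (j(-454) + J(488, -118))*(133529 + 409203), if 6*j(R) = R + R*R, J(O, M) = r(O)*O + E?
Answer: 147851594172 + 19538352*√10 ≈ 1.4791e+11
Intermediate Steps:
E = 36*√10 (E = 9*√(177 - 17) = 9*√160 = 9*(4*√10) = 36*√10 ≈ 113.84)
J(O, M) = O² + 36*√10 (J(O, M) = O*O + 36*√10 = O² + 36*√10)
j(R) = R/6 + R²/6 (j(R) = (R + R*R)/6 = (R + R²)/6 = R/6 + R²/6)
(j(-454) + J(488, -118))*(133529 + 409203) = ((⅙)*(-454)*(1 - 454) + (488² + 36*√10))*(133529 + 409203) = ((⅙)*(-454)*(-453) + (238144 + 36*√10))*542732 = (34277 + (238144 + 36*√10))*542732 = (272421 + 36*√10)*542732 = 147851594172 + 19538352*√10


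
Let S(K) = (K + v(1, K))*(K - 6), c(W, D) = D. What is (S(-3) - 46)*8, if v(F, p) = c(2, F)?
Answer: -224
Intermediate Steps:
v(F, p) = F
S(K) = (1 + K)*(-6 + K) (S(K) = (K + 1)*(K - 6) = (1 + K)*(-6 + K))
(S(-3) - 46)*8 = ((-6 + (-3)² - 5*(-3)) - 46)*8 = ((-6 + 9 + 15) - 46)*8 = (18 - 46)*8 = -28*8 = -224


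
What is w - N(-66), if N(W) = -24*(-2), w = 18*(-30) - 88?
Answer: -676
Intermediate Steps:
w = -628 (w = -540 - 88 = -628)
N(W) = 48
w - N(-66) = -628 - 1*48 = -628 - 48 = -676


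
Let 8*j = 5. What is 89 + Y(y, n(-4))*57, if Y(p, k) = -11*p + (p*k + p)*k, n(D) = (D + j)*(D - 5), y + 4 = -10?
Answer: -24052463/32 ≈ -7.5164e+5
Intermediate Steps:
y = -14 (y = -4 - 10 = -14)
j = 5/8 (j = (⅛)*5 = 5/8 ≈ 0.62500)
n(D) = (-5 + D)*(5/8 + D) (n(D) = (D + 5/8)*(D - 5) = (5/8 + D)*(-5 + D) = (-5 + D)*(5/8 + D))
Y(p, k) = -11*p + k*(p + k*p) (Y(p, k) = -11*p + (k*p + p)*k = -11*p + (p + k*p)*k = -11*p + k*(p + k*p))
89 + Y(y, n(-4))*57 = 89 - 14*(-11 + (-25/8 + (-4)² - 35/8*(-4)) + (-25/8 + (-4)² - 35/8*(-4))²)*57 = 89 - 14*(-11 + (-25/8 + 16 + 35/2) + (-25/8 + 16 + 35/2)²)*57 = 89 - 14*(-11 + 243/8 + (243/8)²)*57 = 89 - 14*(-11 + 243/8 + 59049/64)*57 = 89 - 14*60289/64*57 = 89 - 422023/32*57 = 89 - 24055311/32 = -24052463/32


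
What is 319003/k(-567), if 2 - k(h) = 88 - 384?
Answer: 319003/298 ≈ 1070.5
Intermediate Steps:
k(h) = 298 (k(h) = 2 - (88 - 384) = 2 - 1*(-296) = 2 + 296 = 298)
319003/k(-567) = 319003/298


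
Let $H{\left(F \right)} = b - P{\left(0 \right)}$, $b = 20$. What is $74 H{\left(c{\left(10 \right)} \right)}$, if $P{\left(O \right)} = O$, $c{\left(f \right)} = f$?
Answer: $1480$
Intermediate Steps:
$H{\left(F \right)} = 20$ ($H{\left(F \right)} = 20 - 0 = 20 + 0 = 20$)
$74 H{\left(c{\left(10 \right)} \right)} = 74 \cdot 20 = 1480$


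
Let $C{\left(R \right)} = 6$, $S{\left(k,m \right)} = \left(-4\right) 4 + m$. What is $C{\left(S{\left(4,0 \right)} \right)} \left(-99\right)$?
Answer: $-594$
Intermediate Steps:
$S{\left(k,m \right)} = -16 + m$
$C{\left(S{\left(4,0 \right)} \right)} \left(-99\right) = 6 \left(-99\right) = -594$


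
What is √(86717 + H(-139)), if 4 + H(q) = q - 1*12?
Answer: 3*√9618 ≈ 294.21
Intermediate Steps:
H(q) = -16 + q (H(q) = -4 + (q - 1*12) = -4 + (q - 12) = -4 + (-12 + q) = -16 + q)
√(86717 + H(-139)) = √(86717 + (-16 - 139)) = √(86717 - 155) = √86562 = 3*√9618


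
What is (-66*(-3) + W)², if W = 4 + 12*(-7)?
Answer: 13924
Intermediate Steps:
W = -80 (W = 4 - 84 = -80)
(-66*(-3) + W)² = (-66*(-3) - 80)² = (198 - 80)² = 118² = 13924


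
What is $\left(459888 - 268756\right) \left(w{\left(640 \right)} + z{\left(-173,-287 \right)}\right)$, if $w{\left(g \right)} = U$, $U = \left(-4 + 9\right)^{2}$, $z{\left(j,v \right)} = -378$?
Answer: $-67469596$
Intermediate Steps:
$U = 25$ ($U = 5^{2} = 25$)
$w{\left(g \right)} = 25$
$\left(459888 - 268756\right) \left(w{\left(640 \right)} + z{\left(-173,-287 \right)}\right) = \left(459888 - 268756\right) \left(25 - 378\right) = 191132 \left(-353\right) = -67469596$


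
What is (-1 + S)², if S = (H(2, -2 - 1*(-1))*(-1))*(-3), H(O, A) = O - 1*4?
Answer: 49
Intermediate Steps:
H(O, A) = -4 + O (H(O, A) = O - 4 = -4 + O)
S = -6 (S = ((-4 + 2)*(-1))*(-3) = -2*(-1)*(-3) = 2*(-3) = -6)
(-1 + S)² = (-1 - 6)² = (-7)² = 49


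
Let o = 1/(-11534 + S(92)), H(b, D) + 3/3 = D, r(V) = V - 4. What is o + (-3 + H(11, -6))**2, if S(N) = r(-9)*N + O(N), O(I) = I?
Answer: 1263799/12638 ≈ 100.00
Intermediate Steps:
r(V) = -4 + V
H(b, D) = -1 + D
S(N) = -12*N (S(N) = (-4 - 9)*N + N = -13*N + N = -12*N)
o = -1/12638 (o = 1/(-11534 - 12*92) = 1/(-11534 - 1104) = 1/(-12638) = -1/12638 ≈ -7.9126e-5)
o + (-3 + H(11, -6))**2 = -1/12638 + (-3 + (-1 - 6))**2 = -1/12638 + (-3 - 7)**2 = -1/12638 + (-10)**2 = -1/12638 + 100 = 1263799/12638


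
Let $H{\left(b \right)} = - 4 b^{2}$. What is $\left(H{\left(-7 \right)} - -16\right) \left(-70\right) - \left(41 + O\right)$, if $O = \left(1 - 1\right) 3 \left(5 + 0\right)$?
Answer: $12559$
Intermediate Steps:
$O = 0$ ($O = 0 \cdot 3 \cdot 5 = 0 \cdot 15 = 0$)
$\left(H{\left(-7 \right)} - -16\right) \left(-70\right) - \left(41 + O\right) = \left(- 4 \left(-7\right)^{2} - -16\right) \left(-70\right) - 41 = \left(\left(-4\right) 49 + 16\right) \left(-70\right) + \left(-41 + 0\right) = \left(-196 + 16\right) \left(-70\right) - 41 = \left(-180\right) \left(-70\right) - 41 = 12600 - 41 = 12559$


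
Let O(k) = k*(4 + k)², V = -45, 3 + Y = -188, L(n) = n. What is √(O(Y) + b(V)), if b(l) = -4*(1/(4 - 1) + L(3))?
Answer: I*√60111831/3 ≈ 2584.4*I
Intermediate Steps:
Y = -191 (Y = -3 - 188 = -191)
b(l) = -40/3 (b(l) = -4*(1/(4 - 1) + 3) = -4*(1/3 + 3) = -4*(⅓ + 3) = -4*10/3 = -40/3)
√(O(Y) + b(V)) = √(-191*(4 - 191)² - 40/3) = √(-191*(-187)² - 40/3) = √(-191*34969 - 40/3) = √(-6679079 - 40/3) = √(-20037277/3) = I*√60111831/3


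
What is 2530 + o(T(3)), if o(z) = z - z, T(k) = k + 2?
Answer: 2530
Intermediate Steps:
T(k) = 2 + k
o(z) = 0
2530 + o(T(3)) = 2530 + 0 = 2530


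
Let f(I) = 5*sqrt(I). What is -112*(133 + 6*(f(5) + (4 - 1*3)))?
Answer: -15568 - 3360*sqrt(5) ≈ -23081.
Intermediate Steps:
-112*(133 + 6*(f(5) + (4 - 1*3))) = -112*(133 + 6*(5*sqrt(5) + (4 - 1*3))) = -112*(133 + 6*(5*sqrt(5) + (4 - 3))) = -112*(133 + 6*(5*sqrt(5) + 1)) = -112*(133 + 6*(1 + 5*sqrt(5))) = -112*(133 + (6 + 30*sqrt(5))) = -112*(139 + 30*sqrt(5)) = -15568 - 3360*sqrt(5)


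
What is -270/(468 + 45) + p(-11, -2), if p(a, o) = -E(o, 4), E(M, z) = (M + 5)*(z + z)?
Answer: -466/19 ≈ -24.526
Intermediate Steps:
E(M, z) = 2*z*(5 + M) (E(M, z) = (5 + M)*(2*z) = 2*z*(5 + M))
p(a, o) = -40 - 8*o (p(a, o) = -2*4*(5 + o) = -(40 + 8*o) = -40 - 8*o)
-270/(468 + 45) + p(-11, -2) = -270/(468 + 45) + (-40 - 8*(-2)) = -270/513 + (-40 + 16) = -270*1/513 - 24 = -10/19 - 24 = -466/19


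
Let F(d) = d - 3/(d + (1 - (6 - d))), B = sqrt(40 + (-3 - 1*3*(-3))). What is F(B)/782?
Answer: -5/41446 + 3*sqrt(46)/2438 ≈ 0.0082251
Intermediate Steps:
B = sqrt(46) (B = sqrt(40 + (-3 - 3*(-3))) = sqrt(40 + (-3 + 9)) = sqrt(40 + 6) = sqrt(46) ≈ 6.7823)
F(d) = d - 3/(-5 + 2*d) (F(d) = d - 3/(d + (1 + (-6 + d))) = d - 3/(d + (-5 + d)) = d - 3/(-5 + 2*d))
F(B)/782 = ((-3 - 5*sqrt(46) + 2*(sqrt(46))**2)/(-5 + 2*sqrt(46)))/782 = ((-3 - 5*sqrt(46) + 2*46)/(-5 + 2*sqrt(46)))*(1/782) = ((-3 - 5*sqrt(46) + 92)/(-5 + 2*sqrt(46)))*(1/782) = ((89 - 5*sqrt(46))/(-5 + 2*sqrt(46)))*(1/782) = (89 - 5*sqrt(46))/(782*(-5 + 2*sqrt(46)))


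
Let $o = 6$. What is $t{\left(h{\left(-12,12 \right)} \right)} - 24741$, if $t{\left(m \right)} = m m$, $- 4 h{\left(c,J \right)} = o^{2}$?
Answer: $-24660$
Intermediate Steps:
$h{\left(c,J \right)} = -9$ ($h{\left(c,J \right)} = - \frac{6^{2}}{4} = \left(- \frac{1}{4}\right) 36 = -9$)
$t{\left(m \right)} = m^{2}$
$t{\left(h{\left(-12,12 \right)} \right)} - 24741 = \left(-9\right)^{2} - 24741 = 81 - 24741 = -24660$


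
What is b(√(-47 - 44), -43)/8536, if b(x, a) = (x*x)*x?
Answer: -91*I*√91/8536 ≈ -0.1017*I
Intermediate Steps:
b(x, a) = x³ (b(x, a) = x²*x = x³)
b(√(-47 - 44), -43)/8536 = (√(-47 - 44))³/8536 = (√(-91))³*(1/8536) = (I*√91)³*(1/8536) = -91*I*√91*(1/8536) = -91*I*√91/8536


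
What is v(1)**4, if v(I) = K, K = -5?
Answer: 625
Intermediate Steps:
v(I) = -5
v(1)**4 = (-5)**4 = 625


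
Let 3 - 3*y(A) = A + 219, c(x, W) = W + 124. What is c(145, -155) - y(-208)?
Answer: -85/3 ≈ -28.333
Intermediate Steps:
c(x, W) = 124 + W
y(A) = -72 - A/3 (y(A) = 1 - (A + 219)/3 = 1 - (219 + A)/3 = 1 + (-73 - A/3) = -72 - A/3)
c(145, -155) - y(-208) = (124 - 155) - (-72 - ⅓*(-208)) = -31 - (-72 + 208/3) = -31 - 1*(-8/3) = -31 + 8/3 = -85/3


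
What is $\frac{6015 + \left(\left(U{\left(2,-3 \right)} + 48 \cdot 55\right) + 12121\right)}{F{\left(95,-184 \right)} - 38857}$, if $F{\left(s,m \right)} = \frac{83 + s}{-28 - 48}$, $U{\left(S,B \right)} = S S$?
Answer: $- \frac{157928}{295331} \approx -0.53475$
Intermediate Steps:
$U{\left(S,B \right)} = S^{2}$
$F{\left(s,m \right)} = - \frac{83}{76} - \frac{s}{76}$ ($F{\left(s,m \right)} = \frac{83 + s}{-76} = \left(83 + s\right) \left(- \frac{1}{76}\right) = - \frac{83}{76} - \frac{s}{76}$)
$\frac{6015 + \left(\left(U{\left(2,-3 \right)} + 48 \cdot 55\right) + 12121\right)}{F{\left(95,-184 \right)} - 38857} = \frac{6015 + \left(\left(2^{2} + 48 \cdot 55\right) + 12121\right)}{\left(- \frac{83}{76} - \frac{5}{4}\right) - 38857} = \frac{6015 + \left(\left(4 + 2640\right) + 12121\right)}{\left(- \frac{83}{76} - \frac{5}{4}\right) - 38857} = \frac{6015 + \left(2644 + 12121\right)}{- \frac{89}{38} - 38857} = \frac{6015 + 14765}{- \frac{1476655}{38}} = 20780 \left(- \frac{38}{1476655}\right) = - \frac{157928}{295331}$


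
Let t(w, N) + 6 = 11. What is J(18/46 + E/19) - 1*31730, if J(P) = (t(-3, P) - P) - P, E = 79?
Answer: -13867801/437 ≈ -31734.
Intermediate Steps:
t(w, N) = 5 (t(w, N) = -6 + 11 = 5)
J(P) = 5 - 2*P (J(P) = (5 - P) - P = 5 - 2*P)
J(18/46 + E/19) - 1*31730 = (5 - 2*(18/46 + 79/19)) - 1*31730 = (5 - 2*(18*(1/46) + 79*(1/19))) - 31730 = (5 - 2*(9/23 + 79/19)) - 31730 = (5 - 2*1988/437) - 31730 = (5 - 3976/437) - 31730 = -1791/437 - 31730 = -13867801/437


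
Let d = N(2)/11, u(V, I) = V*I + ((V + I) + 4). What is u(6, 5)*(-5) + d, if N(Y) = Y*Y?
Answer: -2471/11 ≈ -224.64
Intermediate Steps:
u(V, I) = 4 + I + V + I*V (u(V, I) = I*V + ((I + V) + 4) = I*V + (4 + I + V) = 4 + I + V + I*V)
N(Y) = Y**2
d = 4/11 (d = 2**2/11 = 4*(1/11) = 4/11 ≈ 0.36364)
u(6, 5)*(-5) + d = (4 + 5 + 6 + 5*6)*(-5) + 4/11 = (4 + 5 + 6 + 30)*(-5) + 4/11 = 45*(-5) + 4/11 = -225 + 4/11 = -2471/11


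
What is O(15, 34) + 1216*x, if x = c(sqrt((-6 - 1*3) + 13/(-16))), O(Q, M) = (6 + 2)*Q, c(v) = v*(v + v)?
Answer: -23744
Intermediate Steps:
c(v) = 2*v**2 (c(v) = v*(2*v) = 2*v**2)
O(Q, M) = 8*Q
x = -157/8 (x = 2*(sqrt((-6 - 1*3) + 13/(-16)))**2 = 2*(sqrt((-6 - 3) + 13*(-1/16)))**2 = 2*(sqrt(-9 - 13/16))**2 = 2*(sqrt(-157/16))**2 = 2*(I*sqrt(157)/4)**2 = 2*(-157/16) = -157/8 ≈ -19.625)
O(15, 34) + 1216*x = 8*15 + 1216*(-157/8) = 120 - 23864 = -23744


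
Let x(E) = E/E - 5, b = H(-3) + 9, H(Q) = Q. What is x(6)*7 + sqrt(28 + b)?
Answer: -28 + sqrt(34) ≈ -22.169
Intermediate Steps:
b = 6 (b = -3 + 9 = 6)
x(E) = -4 (x(E) = 1 - 5 = -4)
x(6)*7 + sqrt(28 + b) = -4*7 + sqrt(28 + 6) = -28 + sqrt(34)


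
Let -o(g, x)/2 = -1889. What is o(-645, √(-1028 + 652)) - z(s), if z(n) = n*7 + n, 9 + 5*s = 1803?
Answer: 4538/5 ≈ 907.60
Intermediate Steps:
s = 1794/5 (s = -9/5 + (⅕)*1803 = -9/5 + 1803/5 = 1794/5 ≈ 358.80)
o(g, x) = 3778 (o(g, x) = -2*(-1889) = 3778)
z(n) = 8*n (z(n) = 7*n + n = 8*n)
o(-645, √(-1028 + 652)) - z(s) = 3778 - 8*1794/5 = 3778 - 1*14352/5 = 3778 - 14352/5 = 4538/5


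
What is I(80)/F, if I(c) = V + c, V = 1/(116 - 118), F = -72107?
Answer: -159/144214 ≈ -0.0011025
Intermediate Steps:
V = -1/2 (V = 1/(-2) = -1/2 ≈ -0.50000)
I(c) = -1/2 + c
I(80)/F = (-1/2 + 80)/(-72107) = (159/2)*(-1/72107) = -159/144214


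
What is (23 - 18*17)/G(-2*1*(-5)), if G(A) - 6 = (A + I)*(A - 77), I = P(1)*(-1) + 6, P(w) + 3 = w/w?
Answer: 283/1200 ≈ 0.23583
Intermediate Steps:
P(w) = -2 (P(w) = -3 + w/w = -3 + 1 = -2)
I = 8 (I = -2*(-1) + 6 = 2 + 6 = 8)
G(A) = 6 + (-77 + A)*(8 + A) (G(A) = 6 + (A + 8)*(A - 77) = 6 + (8 + A)*(-77 + A) = 6 + (-77 + A)*(8 + A))
(23 - 18*17)/G(-2*1*(-5)) = (23 - 18*17)/(-610 + (-2*1*(-5))² - 69*(-2*1)*(-5)) = (23 - 306)/(-610 + (-2*(-5))² - (-138)*(-5)) = -283/(-610 + 10² - 69*10) = -283/(-610 + 100 - 690) = -283/(-1200) = -283*(-1/1200) = 283/1200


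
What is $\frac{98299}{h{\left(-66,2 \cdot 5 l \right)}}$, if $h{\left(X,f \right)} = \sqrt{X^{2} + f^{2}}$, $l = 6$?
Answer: $\frac{98299 \sqrt{221}}{1326} \approx 1102.1$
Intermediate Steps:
$\frac{98299}{h{\left(-66,2 \cdot 5 l \right)}} = \frac{98299}{\sqrt{\left(-66\right)^{2} + \left(2 \cdot 5 \cdot 6\right)^{2}}} = \frac{98299}{\sqrt{4356 + \left(10 \cdot 6\right)^{2}}} = \frac{98299}{\sqrt{4356 + 60^{2}}} = \frac{98299}{\sqrt{4356 + 3600}} = \frac{98299}{\sqrt{7956}} = \frac{98299}{6 \sqrt{221}} = 98299 \frac{\sqrt{221}}{1326} = \frac{98299 \sqrt{221}}{1326}$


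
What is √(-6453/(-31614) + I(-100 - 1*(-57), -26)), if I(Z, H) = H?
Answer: I*√2864618306/10538 ≈ 5.079*I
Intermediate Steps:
√(-6453/(-31614) + I(-100 - 1*(-57), -26)) = √(-6453/(-31614) - 26) = √(-6453*(-1/31614) - 26) = √(2151/10538 - 26) = √(-271837/10538) = I*√2864618306/10538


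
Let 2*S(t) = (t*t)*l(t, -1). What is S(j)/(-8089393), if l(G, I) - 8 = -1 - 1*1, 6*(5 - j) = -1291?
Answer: -1745041/97072716 ≈ -0.017977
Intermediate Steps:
j = 1321/6 (j = 5 - 1/6*(-1291) = 5 + 1291/6 = 1321/6 ≈ 220.17)
l(G, I) = 6 (l(G, I) = 8 + (-1 - 1*1) = 8 + (-1 - 1) = 8 - 2 = 6)
S(t) = 3*t**2 (S(t) = ((t*t)*6)/2 = (t**2*6)/2 = (6*t**2)/2 = 3*t**2)
S(j)/(-8089393) = (3*(1321/6)**2)/(-8089393) = (3*(1745041/36))*(-1/8089393) = (1745041/12)*(-1/8089393) = -1745041/97072716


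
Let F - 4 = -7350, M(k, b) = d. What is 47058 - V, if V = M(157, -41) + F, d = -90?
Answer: 54494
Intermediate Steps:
M(k, b) = -90
F = -7346 (F = 4 - 7350 = -7346)
V = -7436 (V = -90 - 7346 = -7436)
47058 - V = 47058 - 1*(-7436) = 47058 + 7436 = 54494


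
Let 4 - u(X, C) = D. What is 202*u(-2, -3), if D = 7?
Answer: -606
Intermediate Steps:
u(X, C) = -3 (u(X, C) = 4 - 1*7 = 4 - 7 = -3)
202*u(-2, -3) = 202*(-3) = -606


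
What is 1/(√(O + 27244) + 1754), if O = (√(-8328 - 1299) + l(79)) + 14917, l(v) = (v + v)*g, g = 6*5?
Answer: 1/(1754 + √(46901 + I*√9627)) ≈ 0.00050747 - 5.8e-8*I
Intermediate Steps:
g = 30
l(v) = 60*v (l(v) = (v + v)*30 = (2*v)*30 = 60*v)
O = 19657 + I*√9627 (O = (√(-8328 - 1299) + 60*79) + 14917 = (√(-9627) + 4740) + 14917 = (I*√9627 + 4740) + 14917 = (4740 + I*√9627) + 14917 = 19657 + I*√9627 ≈ 19657.0 + 98.117*I)
1/(√(O + 27244) + 1754) = 1/(√((19657 + I*√9627) + 27244) + 1754) = 1/(√(46901 + I*√9627) + 1754) = 1/(1754 + √(46901 + I*√9627))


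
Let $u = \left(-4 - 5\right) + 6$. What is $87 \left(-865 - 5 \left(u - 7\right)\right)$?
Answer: $-70905$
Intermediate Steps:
$u = -3$ ($u = -9 + 6 = -3$)
$87 \left(-865 - 5 \left(u - 7\right)\right) = 87 \left(-865 - 5 \left(-3 - 7\right)\right) = 87 \left(-865 - -50\right) = 87 \left(-865 + 50\right) = 87 \left(-815\right) = -70905$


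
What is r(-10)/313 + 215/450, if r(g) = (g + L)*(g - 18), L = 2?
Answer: 33619/28170 ≈ 1.1934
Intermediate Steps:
r(g) = (-18 + g)*(2 + g) (r(g) = (g + 2)*(g - 18) = (2 + g)*(-18 + g) = (-18 + g)*(2 + g))
r(-10)/313 + 215/450 = (-36 + (-10)² - 16*(-10))/313 + 215/450 = (-36 + 100 + 160)*(1/313) + 215*(1/450) = 224*(1/313) + 43/90 = 224/313 + 43/90 = 33619/28170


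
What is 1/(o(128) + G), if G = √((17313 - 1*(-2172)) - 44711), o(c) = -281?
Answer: -281/104187 - I*√25226/104187 ≈ -0.0026971 - 0.0015244*I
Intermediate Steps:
G = I*√25226 (G = √((17313 + 2172) - 44711) = √(19485 - 44711) = √(-25226) = I*√25226 ≈ 158.83*I)
1/(o(128) + G) = 1/(-281 + I*√25226)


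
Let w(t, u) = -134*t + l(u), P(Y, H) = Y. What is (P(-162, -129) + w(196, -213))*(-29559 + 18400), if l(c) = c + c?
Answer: 299641468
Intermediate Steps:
l(c) = 2*c
w(t, u) = -134*t + 2*u
(P(-162, -129) + w(196, -213))*(-29559 + 18400) = (-162 + (-134*196 + 2*(-213)))*(-29559 + 18400) = (-162 + (-26264 - 426))*(-11159) = (-162 - 26690)*(-11159) = -26852*(-11159) = 299641468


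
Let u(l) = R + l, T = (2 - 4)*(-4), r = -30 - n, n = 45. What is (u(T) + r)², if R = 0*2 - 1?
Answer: 4624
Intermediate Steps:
R = -1 (R = 0 - 1 = -1)
r = -75 (r = -30 - 1*45 = -30 - 45 = -75)
T = 8 (T = -2*(-4) = 8)
u(l) = -1 + l
(u(T) + r)² = ((-1 + 8) - 75)² = (7 - 75)² = (-68)² = 4624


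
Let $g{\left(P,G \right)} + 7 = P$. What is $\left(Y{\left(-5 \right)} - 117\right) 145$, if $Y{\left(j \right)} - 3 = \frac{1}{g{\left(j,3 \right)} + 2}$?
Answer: $- \frac{33089}{2} \approx -16545.0$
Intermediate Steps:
$g{\left(P,G \right)} = -7 + P$
$Y{\left(j \right)} = 3 + \frac{1}{-5 + j}$ ($Y{\left(j \right)} = 3 + \frac{1}{\left(-7 + j\right) + 2} = 3 + \frac{1}{-5 + j}$)
$\left(Y{\left(-5 \right)} - 117\right) 145 = \left(\frac{-14 + 3 \left(-5\right)}{-5 - 5} - 117\right) 145 = \left(\frac{-14 - 15}{-10} - 117\right) 145 = \left(\left(- \frac{1}{10}\right) \left(-29\right) - 117\right) 145 = \left(\frac{29}{10} - 117\right) 145 = \left(- \frac{1141}{10}\right) 145 = - \frac{33089}{2}$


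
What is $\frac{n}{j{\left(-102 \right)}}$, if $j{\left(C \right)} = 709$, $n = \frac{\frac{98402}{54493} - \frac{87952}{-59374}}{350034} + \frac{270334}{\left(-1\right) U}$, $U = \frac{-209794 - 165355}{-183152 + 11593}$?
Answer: $- \frac{19282099968446506508063}{110583461933565314267} \approx -174.37$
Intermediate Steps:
$U = \frac{375149}{171559}$ ($U = - \frac{375149}{-171559} = \left(-375149\right) \left(- \frac{1}{171559}\right) = \frac{375149}{171559} \approx 2.1867$)
$n = - \frac{19282099968446506508063}{155971032346354463}$ ($n = \frac{\frac{98402}{54493} - \frac{87952}{-59374}}{350034} + \frac{270334}{\left(-1\right) \frac{375149}{171559}} = \left(98402 \cdot \frac{1}{54493} - - \frac{43976}{29687}\right) \frac{1}{350034} + \frac{270334}{- \frac{375149}{171559}} = \left(\frac{98402}{54493} + \frac{43976}{29687}\right) \frac{1}{350034} + 270334 \left(- \frac{171559}{375149}\right) = \frac{5317644342}{1617733691} \cdot \frac{1}{350034} - \frac{46378230706}{375149} = \frac{3904291}{415757558587} - \frac{46378230706}{375149} = - \frac{19282099968446506508063}{155971032346354463} \approx -1.2363 \cdot 10^{5}$)
$\frac{n}{j{\left(-102 \right)}} = - \frac{19282099968446506508063}{155971032346354463 \cdot 709} = \left(- \frac{19282099968446506508063}{155971032346354463}\right) \frac{1}{709} = - \frac{19282099968446506508063}{110583461933565314267}$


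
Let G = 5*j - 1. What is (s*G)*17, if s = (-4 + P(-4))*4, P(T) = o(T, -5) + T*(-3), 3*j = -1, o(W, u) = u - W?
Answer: -3808/3 ≈ -1269.3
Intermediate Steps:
j = -⅓ (j = (⅓)*(-1) = -⅓ ≈ -0.33333)
P(T) = -5 - 4*T (P(T) = (-5 - T) + T*(-3) = (-5 - T) - 3*T = -5 - 4*T)
G = -8/3 (G = 5*(-⅓) - 1 = -5/3 - 1 = -8/3 ≈ -2.6667)
s = 28 (s = (-4 + (-5 - 4*(-4)))*4 = (-4 + (-5 + 16))*4 = (-4 + 11)*4 = 7*4 = 28)
(s*G)*17 = (28*(-8/3))*17 = -224/3*17 = -3808/3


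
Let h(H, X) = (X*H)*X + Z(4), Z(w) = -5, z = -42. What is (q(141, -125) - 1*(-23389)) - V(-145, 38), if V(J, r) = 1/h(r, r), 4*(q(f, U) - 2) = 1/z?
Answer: 23956681829/1024184 ≈ 23391.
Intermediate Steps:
q(f, U) = 335/168 (q(f, U) = 2 + (¼)/(-42) = 2 + (¼)*(-1/42) = 2 - 1/168 = 335/168)
h(H, X) = -5 + H*X² (h(H, X) = (X*H)*X - 5 = (H*X)*X - 5 = H*X² - 5 = -5 + H*X²)
V(J, r) = 1/(-5 + r³) (V(J, r) = 1/(-5 + r*r²) = 1/(-5 + r³))
(q(141, -125) - 1*(-23389)) - V(-145, 38) = (335/168 - 1*(-23389)) - 1/(-5 + 38³) = (335/168 + 23389) - 1/(-5 + 54872) = 3929687/168 - 1/54867 = 23956681829/1024184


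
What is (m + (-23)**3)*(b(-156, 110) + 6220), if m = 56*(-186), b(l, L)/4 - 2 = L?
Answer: -150583444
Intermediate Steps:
b(l, L) = 8 + 4*L
m = -10416
(m + (-23)**3)*(b(-156, 110) + 6220) = (-10416 + (-23)**3)*((8 + 4*110) + 6220) = (-10416 - 12167)*((8 + 440) + 6220) = -22583*(448 + 6220) = -22583*6668 = -150583444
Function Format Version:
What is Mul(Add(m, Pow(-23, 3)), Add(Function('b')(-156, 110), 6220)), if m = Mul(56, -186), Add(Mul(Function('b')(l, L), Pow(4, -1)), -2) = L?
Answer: -150583444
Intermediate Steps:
Function('b')(l, L) = Add(8, Mul(4, L))
m = -10416
Mul(Add(m, Pow(-23, 3)), Add(Function('b')(-156, 110), 6220)) = Mul(Add(-10416, Pow(-23, 3)), Add(Add(8, Mul(4, 110)), 6220)) = Mul(Add(-10416, -12167), Add(Add(8, 440), 6220)) = Mul(-22583, Add(448, 6220)) = Mul(-22583, 6668) = -150583444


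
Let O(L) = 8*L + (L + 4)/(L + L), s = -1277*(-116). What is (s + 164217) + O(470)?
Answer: 148571467/470 ≈ 3.1611e+5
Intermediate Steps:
s = 148132
O(L) = 8*L + (4 + L)/(2*L) (O(L) = 8*L + (4 + L)/((2*L)) = 8*L + (4 + L)*(1/(2*L)) = 8*L + (4 + L)/(2*L))
(s + 164217) + O(470) = (148132 + 164217) + (½ + 2/470 + 8*470) = 312349 + (½ + 2*(1/470) + 3760) = 312349 + (½ + 1/235 + 3760) = 312349 + 1767437/470 = 148571467/470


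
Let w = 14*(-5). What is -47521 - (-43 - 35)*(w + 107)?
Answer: -44635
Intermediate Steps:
w = -70
-47521 - (-43 - 35)*(w + 107) = -47521 - (-43 - 35)*(-70 + 107) = -47521 - (-78)*37 = -47521 - 1*(-2886) = -47521 + 2886 = -44635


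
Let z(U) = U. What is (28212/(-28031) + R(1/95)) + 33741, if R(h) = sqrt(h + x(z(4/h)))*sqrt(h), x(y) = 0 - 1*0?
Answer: 89847775136/2662945 ≈ 33740.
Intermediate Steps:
x(y) = 0 (x(y) = 0 + 0 = 0)
R(h) = h (R(h) = sqrt(h + 0)*sqrt(h) = sqrt(h)*sqrt(h) = h)
(28212/(-28031) + R(1/95)) + 33741 = (28212/(-28031) + 1/95) + 33741 = (28212*(-1/28031) + 1/95) + 33741 = (-28212/28031 + 1/95) + 33741 = -2652109/2662945 + 33741 = 89847775136/2662945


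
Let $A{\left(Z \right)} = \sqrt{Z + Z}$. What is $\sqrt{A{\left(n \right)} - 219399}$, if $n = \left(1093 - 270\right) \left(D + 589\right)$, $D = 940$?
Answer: $\sqrt{-219399 + \sqrt{2516734}} \approx 466.7 i$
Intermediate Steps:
$n = 1258367$ ($n = \left(1093 - 270\right) \left(940 + 589\right) = 823 \cdot 1529 = 1258367$)
$A{\left(Z \right)} = \sqrt{2} \sqrt{Z}$ ($A{\left(Z \right)} = \sqrt{2 Z} = \sqrt{2} \sqrt{Z}$)
$\sqrt{A{\left(n \right)} - 219399} = \sqrt{\sqrt{2} \sqrt{1258367} - 219399} = \sqrt{\sqrt{2516734} - 219399} = \sqrt{-219399 + \sqrt{2516734}}$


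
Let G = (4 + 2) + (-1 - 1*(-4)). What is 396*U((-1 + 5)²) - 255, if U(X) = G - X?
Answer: -3027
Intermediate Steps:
G = 9 (G = 6 + (-1 + 4) = 6 + 3 = 9)
U(X) = 9 - X
396*U((-1 + 5)²) - 255 = 396*(9 - (-1 + 5)²) - 255 = 396*(9 - 1*4²) - 255 = 396*(9 - 1*16) - 255 = 396*(9 - 16) - 255 = 396*(-7) - 255 = -2772 - 255 = -3027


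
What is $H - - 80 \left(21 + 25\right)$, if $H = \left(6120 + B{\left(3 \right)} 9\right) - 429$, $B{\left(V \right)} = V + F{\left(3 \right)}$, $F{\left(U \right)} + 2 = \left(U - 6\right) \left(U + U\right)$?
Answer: $9218$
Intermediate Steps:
$F{\left(U \right)} = -2 + 2 U \left(-6 + U\right)$ ($F{\left(U \right)} = -2 + \left(U - 6\right) \left(U + U\right) = -2 + \left(-6 + U\right) 2 U = -2 + 2 U \left(-6 + U\right)$)
$B{\left(V \right)} = -20 + V$ ($B{\left(V \right)} = V - \left(38 - 18\right) = V - 20 = -20 + V$)
$H = 5538$ ($H = \left(6120 + \left(-20 + 3\right) 9\right) - 429 = \left(6120 - 153\right) - 429 = 5967 - 429 = 5538$)
$H - - 80 \left(21 + 25\right) = 5538 - - 80 \left(21 + 25\right) = 5538 - \left(-80\right) 46 = 5538 - -3680 = 5538 + 3680 = 9218$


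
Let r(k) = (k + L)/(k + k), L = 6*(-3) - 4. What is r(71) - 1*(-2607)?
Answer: 370243/142 ≈ 2607.3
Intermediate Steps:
L = -22 (L = -18 - 4 = -22)
r(k) = (-22 + k)/(2*k) (r(k) = (k - 22)/(k + k) = (-22 + k)/((2*k)) = (-22 + k)*(1/(2*k)) = (-22 + k)/(2*k))
r(71) - 1*(-2607) = (½)*(-22 + 71)/71 - 1*(-2607) = (½)*(1/71)*49 + 2607 = 49/142 + 2607 = 370243/142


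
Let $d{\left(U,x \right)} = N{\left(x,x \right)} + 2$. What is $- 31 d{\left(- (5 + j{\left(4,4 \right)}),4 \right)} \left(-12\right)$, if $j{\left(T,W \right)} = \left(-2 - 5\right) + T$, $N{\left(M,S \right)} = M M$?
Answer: $6696$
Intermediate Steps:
$N{\left(M,S \right)} = M^{2}$
$j{\left(T,W \right)} = -7 + T$
$d{\left(U,x \right)} = 2 + x^{2}$ ($d{\left(U,x \right)} = x^{2} + 2 = 2 + x^{2}$)
$- 31 d{\left(- (5 + j{\left(4,4 \right)}),4 \right)} \left(-12\right) = - 31 \left(2 + 4^{2}\right) \left(-12\right) = - 31 \left(2 + 16\right) \left(-12\right) = \left(-31\right) 18 \left(-12\right) = \left(-558\right) \left(-12\right) = 6696$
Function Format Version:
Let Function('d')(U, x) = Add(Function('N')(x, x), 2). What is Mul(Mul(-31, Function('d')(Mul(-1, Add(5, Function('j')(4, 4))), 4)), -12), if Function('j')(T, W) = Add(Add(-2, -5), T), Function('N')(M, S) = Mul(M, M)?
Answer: 6696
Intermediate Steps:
Function('N')(M, S) = Pow(M, 2)
Function('j')(T, W) = Add(-7, T)
Function('d')(U, x) = Add(2, Pow(x, 2)) (Function('d')(U, x) = Add(Pow(x, 2), 2) = Add(2, Pow(x, 2)))
Mul(Mul(-31, Function('d')(Mul(-1, Add(5, Function('j')(4, 4))), 4)), -12) = Mul(Mul(-31, Add(2, Pow(4, 2))), -12) = Mul(Mul(-31, Add(2, 16)), -12) = Mul(Mul(-31, 18), -12) = Mul(-558, -12) = 6696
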